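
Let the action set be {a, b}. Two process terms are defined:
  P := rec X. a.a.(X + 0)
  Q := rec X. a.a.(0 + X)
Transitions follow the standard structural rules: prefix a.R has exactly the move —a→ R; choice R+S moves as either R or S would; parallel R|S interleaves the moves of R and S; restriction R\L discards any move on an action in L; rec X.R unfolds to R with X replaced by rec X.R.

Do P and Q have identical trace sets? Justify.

traces(P) = traces(Q)

P's transition system — 3 states:
  p0 = rec X. a.a.(X + 0) ⊢ =a=> p1
  p1 = a.((rec X. a.a.(X + 0)) + 0) ⊢ =a=> p2
  p2 = (rec X. a.a.(X + 0)) + 0 ⊢ =a=> p1
Q's transition system — 3 states:
  q0 = rec X. a.a.(0 + X) ⊢ =a=> q1
  q1 = a.(0 + (rec X. a.a.(0 + X))) ⊢ =a=> q2
  q2 = 0 + (rec X. a.a.(0 + X)) ⊢ =a=> q1
Partition-refinement fixed point:
  B0 = {p0, p1, p2, q0, q1, q2}
p0 ∈ B0, q0 ∈ B0 → same block
Bisimilar ⇒ trace-equivalent.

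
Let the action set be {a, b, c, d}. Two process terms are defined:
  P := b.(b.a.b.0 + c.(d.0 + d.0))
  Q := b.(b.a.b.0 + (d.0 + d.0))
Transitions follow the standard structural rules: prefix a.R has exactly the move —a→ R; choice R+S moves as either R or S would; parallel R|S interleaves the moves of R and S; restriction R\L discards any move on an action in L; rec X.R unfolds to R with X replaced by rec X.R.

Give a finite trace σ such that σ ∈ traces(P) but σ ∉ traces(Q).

bc

Reachable graph of P (6 states):
  u0 = b.(b.a.b.0 + c.(d.0 + d.0)) | -b-> u1
  u1 = b.a.b.0 + c.(d.0 + d.0) | -b-> u2, -c-> u3
  u2 = a.b.0 | -a-> u4
  u3 = d.0 + d.0 | -d-> u5
  u4 = b.0 | -b-> u5
  u5 = 0 | ∅
Reachable graph of Q (5 states):
  v0 = b.(b.a.b.0 + (d.0 + d.0)) | -b-> v1
  v1 = b.a.b.0 + (d.0 + d.0) | -b-> v2, -d-> v3
  v2 = a.b.0 | -a-> v4
  v3 = 0 | ∅
  v4 = b.0 | -b-> v3
Executing bc from P (initial set {u0}):
  step 1 (b): {u1}
  step 2 (c): {u3}
  ✓ P
Executing bc from Q (initial set {v0}):
  step 1 (b): {v1}
  step 2 (c): ∅  — Q cannot continue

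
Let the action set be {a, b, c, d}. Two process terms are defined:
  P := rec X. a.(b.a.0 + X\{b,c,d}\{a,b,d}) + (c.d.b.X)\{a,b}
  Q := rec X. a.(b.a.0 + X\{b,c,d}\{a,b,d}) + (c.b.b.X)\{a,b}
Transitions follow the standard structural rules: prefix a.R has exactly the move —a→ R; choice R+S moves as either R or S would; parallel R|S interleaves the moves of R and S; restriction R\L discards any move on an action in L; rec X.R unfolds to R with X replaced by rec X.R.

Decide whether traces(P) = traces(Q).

LTS(P): 6 reachable states
  p0 = rec X. a.(b.a.0 + X\{b,c,d}\{a,b,d}) + (c.d.b.X)\{a,b} :: =a=> p1, =c=> p2
  p1 = b.a.0 + (rec X. a.(b.a.0 + X\{b,c,d}\{a,b,d}) + (c.d.b.X)\{a,b})\{b,c,d}\{a,b,d} :: =b=> p3
  p2 = (d.b.(rec X. a.(b.a.0 + X\{b,c,d}\{a,b,d}) + (c.d.b.X)\{a,b}))\{a,b} :: =d=> p4
  p3 = a.0 :: =a=> p5
  p4 = (b.(rec X. a.(b.a.0 + X\{b,c,d}\{a,b,d}) + (c.d.b.X)\{a,b}))\{a,b} :: ·
  p5 = 0 :: ·
LTS(Q): 5 reachable states
  q0 = rec X. a.(b.a.0 + X\{b,c,d}\{a,b,d}) + (c.b.b.X)\{a,b} :: =a=> q1, =c=> q2
  q1 = b.a.0 + (rec X. a.(b.a.0 + X\{b,c,d}\{a,b,d}) + (c.b.b.X)\{a,b})\{b,c,d}\{a,b,d} :: =b=> q3
  q2 = (b.b.(rec X. a.(b.a.0 + X\{b,c,d}\{a,b,d}) + (c.b.b.X)\{a,b}))\{a,b} :: ·
  q3 = a.0 :: =a=> q4
  q4 = 0 :: ·
Executing cd from P (initial set {p0}):
  step 1 (c): {p2}
  step 2 (d): {p4}
  ✓ P
Executing cd from Q (initial set {q0}):
  step 1 (c): {q2}
  step 2 (d): no successor for Q

NO — witness ⟨cd⟩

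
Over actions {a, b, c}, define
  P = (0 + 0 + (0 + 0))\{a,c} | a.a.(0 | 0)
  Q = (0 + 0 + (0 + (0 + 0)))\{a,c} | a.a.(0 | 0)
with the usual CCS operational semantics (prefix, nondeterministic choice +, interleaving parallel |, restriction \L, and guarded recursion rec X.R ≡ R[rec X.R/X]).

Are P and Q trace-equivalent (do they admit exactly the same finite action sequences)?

YES

P's transition system — 3 states:
  m0 = (0 + 0 + (0 + 0))\{a,c} | a.a.(0 | 0) | --a--▸ m1
  m1 = (0 + 0 + (0 + 0))\{a,c} | a.(0 | 0) | --a--▸ m2
  m2 = (0 + 0 + (0 + 0))\{a,c} | (0 | 0) | stopped
Q's transition system — 3 states:
  n0 = (0 + 0 + (0 + (0 + 0)))\{a,c} | a.a.(0 | 0) | --a--▸ n1
  n1 = (0 + 0 + (0 + (0 + 0)))\{a,c} | a.(0 | 0) | --a--▸ n2
  n2 = (0 + 0 + (0 + (0 + 0)))\{a,c} | (0 | 0) | stopped
Partition-refinement fixed point:
  B0 = {m0, n0}
  B1 = {m1, n1}
  B2 = {m2, n2}
m0 ∈ B0, n0 ∈ B0 → same block
Bisimilar ⇒ trace-equivalent.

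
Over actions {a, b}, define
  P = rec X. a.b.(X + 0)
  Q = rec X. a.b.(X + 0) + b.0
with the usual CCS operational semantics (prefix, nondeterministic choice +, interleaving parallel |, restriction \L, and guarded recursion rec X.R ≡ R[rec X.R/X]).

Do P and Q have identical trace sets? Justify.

trace-distinct — witness ⟨b⟩

Reachable graph of P (3 states):
  p0 = rec X. a.b.(X + 0) has moves ··a··> p1
  p1 = b.((rec X. a.b.(X + 0)) + 0) has moves ··b··> p2
  p2 = (rec X. a.b.(X + 0)) + 0 has moves ··a··> p1
Reachable graph of Q (4 states):
  q0 = rec X. a.b.(X + 0) + b.0 has moves ··a··> q1, ··b··> q2
  q1 = b.((rec X. a.b.(X + 0) + b.0) + 0) has moves ··b··> q3
  q2 = 0 has moves stopped
  q3 = (rec X. a.b.(X + 0) + b.0) + 0 has moves ··a··> q1, ··b··> q2
Executing b from Q (initial set {q0}):
  [1] b ⇒ {q2}
  Q completes σ.
Executing b from P (initial set {p0}):
  [1] b ⇒ no successor for P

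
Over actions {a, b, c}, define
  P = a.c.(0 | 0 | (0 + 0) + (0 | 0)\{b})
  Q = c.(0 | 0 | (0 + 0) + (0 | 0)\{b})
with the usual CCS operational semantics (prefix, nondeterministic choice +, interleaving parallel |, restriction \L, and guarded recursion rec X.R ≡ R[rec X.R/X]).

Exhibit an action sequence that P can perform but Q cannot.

LTS(P): 3 reachable states
  p0 = a.c.(0 | 0 | (0 + 0) + (0 | 0)\{b}) ⊢ --a--▸ p1
  p1 = c.(0 | 0 | (0 + 0) + (0 | 0)\{b}) ⊢ --c--▸ p2
  p2 = 0 | 0 | (0 + 0) + (0 | 0)\{b} ⊢ stopped
LTS(Q): 2 reachable states
  q0 = c.(0 | 0 | (0 + 0) + (0 | 0)\{b}) ⊢ --c--▸ q1
  q1 = 0 | 0 | (0 + 0) + (0 | 0)\{b} ⊢ stopped
Executing a from P (initial set {p0}):
  step 1 (a): {p1}
  — P admits the full trace.
Executing a from Q (initial set {q0}):
  step 1 (a): no successor for Q

a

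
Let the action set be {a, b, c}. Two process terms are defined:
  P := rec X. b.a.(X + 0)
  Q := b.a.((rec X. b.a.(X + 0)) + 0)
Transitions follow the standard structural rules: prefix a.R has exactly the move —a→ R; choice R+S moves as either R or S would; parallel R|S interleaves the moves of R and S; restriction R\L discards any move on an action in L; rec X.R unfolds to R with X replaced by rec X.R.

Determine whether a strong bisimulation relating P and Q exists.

P ~ Q

Reachable graph of P (3 states):
  p0 = rec X. b.a.(X + 0) ⊢ --b--▸ p1
  p1 = a.((rec X. b.a.(X + 0)) + 0) ⊢ --a--▸ p2
  p2 = (rec X. b.a.(X + 0)) + 0 ⊢ --b--▸ p1
Reachable graph of Q (3 states):
  q0 = b.a.((rec X. b.a.(X + 0)) + 0) ⊢ --b--▸ q1
  q1 = a.((rec X. b.a.(X + 0)) + 0) ⊢ --a--▸ q2
  q2 = (rec X. b.a.(X + 0)) + 0 ⊢ --b--▸ q1
Partition-refinement fixed point:
  B0 = {p0, p2, q0, q2}
  B1 = {p1, q1}
p0 ∈ B0, q0 ∈ B0 → same block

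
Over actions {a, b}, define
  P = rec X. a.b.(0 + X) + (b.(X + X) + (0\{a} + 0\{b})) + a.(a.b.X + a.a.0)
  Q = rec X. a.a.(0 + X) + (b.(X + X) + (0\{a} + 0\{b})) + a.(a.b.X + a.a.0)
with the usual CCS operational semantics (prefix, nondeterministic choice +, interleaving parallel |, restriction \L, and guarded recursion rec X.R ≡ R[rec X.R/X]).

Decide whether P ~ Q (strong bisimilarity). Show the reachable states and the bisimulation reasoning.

Reachable graph of P (8 states):
  m0 = rec X. a.b.(0 + X) + (b.(X + X) + (0\{a} + 0\{b})) + a.(a.b.X + a.a.0) has moves --a--▸ m1, --a--▸ m2, --b--▸ m3
  m1 = a.b.(rec X. a.b.(0 + X) + (b.(X + X) + (0\{a} + 0\{b})) + a.(a.b.X + a.a.0)) + a.a.0 has moves --a--▸ m4, --a--▸ m5
  m2 = b.(0 + (rec X. a.b.(0 + X) + (b.(X + X) + (0\{a} + 0\{b})) + a.(a.b.X + a.a.0))) has moves --b--▸ m6
  m3 = (rec X. a.b.(0 + X) + (b.(X + X) + (0\{a} + 0\{b})) + a.(a.b.X + a.a.0)) + (rec X. a.b.(0 + X) + (b.(X + X) + (0\{a} + 0\{b})) + a.(a.b.X + a.a.0)) has moves --a--▸ m1, --a--▸ m2, --b--▸ m3
  m4 = a.0 has moves --a--▸ m7
  m5 = b.(rec X. a.b.(0 + X) + (b.(X + X) + (0\{a} + 0\{b})) + a.(a.b.X + a.a.0)) has moves --b--▸ m0
  m6 = 0 + (rec X. a.b.(0 + X) + (b.(X + X) + (0\{a} + 0\{b})) + a.(a.b.X + a.a.0)) has moves --a--▸ m1, --a--▸ m2, --b--▸ m3
  m7 = 0 has moves stopped
Reachable graph of Q (8 states):
  n0 = rec X. a.a.(0 + X) + (b.(X + X) + (0\{a} + 0\{b})) + a.(a.b.X + a.a.0) has moves --a--▸ n1, --a--▸ n2, --b--▸ n3
  n1 = a.(0 + (rec X. a.a.(0 + X) + (b.(X + X) + (0\{a} + 0\{b})) + a.(a.b.X + a.a.0))) has moves --a--▸ n4
  n2 = a.b.(rec X. a.a.(0 + X) + (b.(X + X) + (0\{a} + 0\{b})) + a.(a.b.X + a.a.0)) + a.a.0 has moves --a--▸ n5, --a--▸ n6
  n3 = (rec X. a.a.(0 + X) + (b.(X + X) + (0\{a} + 0\{b})) + a.(a.b.X + a.a.0)) + (rec X. a.a.(0 + X) + (b.(X + X) + (0\{a} + 0\{b})) + a.(a.b.X + a.a.0)) has moves --a--▸ n1, --a--▸ n2, --b--▸ n3
  n4 = 0 + (rec X. a.a.(0 + X) + (b.(X + X) + (0\{a} + 0\{b})) + a.(a.b.X + a.a.0)) has moves --a--▸ n1, --a--▸ n2, --b--▸ n3
  n5 = a.0 has moves --a--▸ n7
  n6 = b.(rec X. a.a.(0 + X) + (b.(X + X) + (0\{a} + 0\{b})) + a.(a.b.X + a.a.0)) has moves --b--▸ n0
  n7 = 0 has moves stopped
Bisimilarity quotient blocks:
  B0 = {m0, m3, m6}
  B1 = {m1}
  B2 = {m2, m5}
  B3 = {m4, n5}
  B4 = {m7, n7}
  B5 = {n0, n3, n4}
  B6 = {n2}
  B7 = {n6}
  B8 = {n1}
m0 ∈ B0, n0 ∈ B5 → different blocks

not bisimilar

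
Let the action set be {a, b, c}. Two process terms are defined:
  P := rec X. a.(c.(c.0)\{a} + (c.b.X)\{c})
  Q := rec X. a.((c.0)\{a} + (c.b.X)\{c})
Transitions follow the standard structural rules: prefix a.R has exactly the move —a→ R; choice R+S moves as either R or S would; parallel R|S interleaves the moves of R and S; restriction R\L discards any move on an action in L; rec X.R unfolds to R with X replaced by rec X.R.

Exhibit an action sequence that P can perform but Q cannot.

LTS(P): 4 reachable states
  u0 = rec X. a.(c.(c.0)\{a} + (c.b.X)\{c}) | —a→ u1
  u1 = c.(c.0)\{a} + (c.b.(rec X. a.(c.(c.0)\{a} + (c.b.X)\{c})))\{c} | —c→ u2
  u2 = (c.0)\{a} | —c→ u3
  u3 = 0\{a} | ·
LTS(Q): 3 reachable states
  v0 = rec X. a.((c.0)\{a} + (c.b.X)\{c}) | —a→ v1
  v1 = (c.0)\{a} + (c.b.(rec X. a.((c.0)\{a} + (c.b.X)\{c})))\{c} | —c→ v2
  v2 = 0\{a} | ·
Run σ = ⟨acc⟩ on P: start {u0}
  after a @ step 1: {u1}
  after c @ step 2: {u2}
  after c @ step 3: {u3}
  P completes σ.
Run σ = ⟨acc⟩ on Q: start {v0}
  after a @ step 1: {v1}
  after c @ step 2: {v2}
  after c @ step 3: no successor for Q

acc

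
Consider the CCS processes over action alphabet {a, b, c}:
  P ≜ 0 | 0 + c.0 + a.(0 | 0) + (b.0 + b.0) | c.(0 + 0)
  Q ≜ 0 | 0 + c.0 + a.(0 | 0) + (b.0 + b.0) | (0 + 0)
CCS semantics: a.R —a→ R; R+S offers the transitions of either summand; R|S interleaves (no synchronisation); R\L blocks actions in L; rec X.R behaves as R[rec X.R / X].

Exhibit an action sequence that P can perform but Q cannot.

LTS(P): 6 reachable states
  p0 = 0 | 0 + c.0 + a.(0 | 0) + (b.0 + b.0) | c.(0 + 0) | —a→ p1, —b→ p2, —c→ p3, —c→ p4
  p1 = 0 | 0 | ∅
  p2 = 0 | c.(0 + 0) | —c→ p5
  p3 = (b.0 + b.0) | (0 + 0) | —b→ p5
  p4 = 0 | ∅
  p5 = 0 | (0 + 0) | ∅
LTS(Q): 4 reachable states
  q0 = 0 | 0 + c.0 + a.(0 | 0) + (b.0 + b.0) | (0 + 0) | —a→ q1, —b→ q2, —c→ q3
  q1 = 0 | 0 | ∅
  q2 = 0 | (0 + 0) | ∅
  q3 = 0 | ∅
Run σ = ⟨bc⟩ on P: start {p0}
  after b @ step 1: {p2}
  after c @ step 2: {p5}
  ✓ P
Run σ = ⟨bc⟩ on Q: start {q0}
  after b @ step 1: {q2}
  after c @ step 2: ∅  — Q cannot continue

bc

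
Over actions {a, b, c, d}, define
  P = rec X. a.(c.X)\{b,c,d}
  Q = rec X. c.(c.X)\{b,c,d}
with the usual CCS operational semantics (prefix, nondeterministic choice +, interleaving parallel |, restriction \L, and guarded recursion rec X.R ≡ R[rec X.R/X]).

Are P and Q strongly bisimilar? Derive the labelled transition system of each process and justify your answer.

NO

LTS(P): 2 reachable states
  m0 = rec X. a.(c.X)\{b,c,d} ⊢ ··a··> m1
  m1 = (c.(rec X. a.(c.X)\{b,c,d}))\{b,c,d} ⊢ ·
LTS(Q): 2 reachable states
  n0 = rec X. c.(c.X)\{b,c,d} ⊢ ··c··> n1
  n1 = (c.(rec X. c.(c.X)\{b,c,d}))\{b,c,d} ⊢ ·
Coarsest stable partition (strong bisimilarity classes):
  B0 = {m0}
  B1 = {m1, n1}
  B2 = {n0}
m0 ∈ B0, n0 ∈ B2 → different blocks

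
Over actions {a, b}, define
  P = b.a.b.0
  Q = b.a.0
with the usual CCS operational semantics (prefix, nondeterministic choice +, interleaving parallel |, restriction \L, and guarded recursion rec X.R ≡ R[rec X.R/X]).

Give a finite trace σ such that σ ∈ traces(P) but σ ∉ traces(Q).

LTS(P): 4 reachable states
  s0 = b.a.b.0 | —b→ s1
  s1 = a.b.0 | —a→ s2
  s2 = b.0 | —b→ s3
  s3 = 0 | ·
LTS(Q): 3 reachable states
  t0 = b.a.0 | —b→ t1
  t1 = a.0 | —a→ t2
  t2 = 0 | ·
Run σ = ⟨bab⟩ on P: start {s0}
  after b @ step 1: {s1}
  after a @ step 2: {s2}
  after b @ step 3: {s3}
  P completes σ.
Run σ = ⟨bab⟩ on Q: start {t0}
  after b @ step 1: {t1}
  after a @ step 2: {t2}
  after b @ step 3: ∅ (Q stuck)

bab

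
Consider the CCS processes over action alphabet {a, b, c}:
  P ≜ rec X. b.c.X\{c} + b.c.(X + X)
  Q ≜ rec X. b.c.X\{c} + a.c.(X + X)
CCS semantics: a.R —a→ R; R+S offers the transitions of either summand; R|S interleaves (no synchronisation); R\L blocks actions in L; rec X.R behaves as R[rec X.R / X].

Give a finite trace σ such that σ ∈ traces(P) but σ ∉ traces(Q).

bcbc

Reachable graph of P (7 states):
  u0 = rec X. b.c.X\{c} + b.c.(X + X) | -b-> u1, -b-> u2
  u1 = c.((rec X. b.c.X\{c} + b.c.(X + X)) + (rec X. b.c.X\{c} + b.c.(X + X))) | -c-> u3
  u2 = c.(rec X. b.c.X\{c} + b.c.(X + X))\{c} | -c-> u4
  u3 = (rec X. b.c.X\{c} + b.c.(X + X)) + (rec X. b.c.X\{c} + b.c.(X + X)) | -b-> u1, -b-> u2
  u4 = (rec X. b.c.X\{c} + b.c.(X + X))\{c} | -b-> u5, -b-> u6
  u5 = (c.((rec X. b.c.X\{c} + b.c.(X + X)) + (rec X. b.c.X\{c} + b.c.(X + X))))\{c} | deadlocked
  u6 = (c.(rec X. b.c.X\{c} + b.c.(X + X))\{c})\{c} | deadlocked
Reachable graph of Q (7 states):
  v0 = rec X. b.c.X\{c} + a.c.(X + X) | -a-> v1, -b-> v2
  v1 = c.((rec X. b.c.X\{c} + a.c.(X + X)) + (rec X. b.c.X\{c} + a.c.(X + X))) | -c-> v3
  v2 = c.(rec X. b.c.X\{c} + a.c.(X + X))\{c} | -c-> v4
  v3 = (rec X. b.c.X\{c} + a.c.(X + X)) + (rec X. b.c.X\{c} + a.c.(X + X)) | -a-> v1, -b-> v2
  v4 = (rec X. b.c.X\{c} + a.c.(X + X))\{c} | -a-> v5, -b-> v6
  v5 = (c.((rec X. b.c.X\{c} + a.c.(X + X)) + (rec X. b.c.X\{c} + a.c.(X + X))))\{c} | deadlocked
  v6 = (c.(rec X. b.c.X\{c} + a.c.(X + X))\{c})\{c} | deadlocked
Trace ⟨bcbc⟩ through P, begin at {u0}:
  [1] b ⇒ {u1, u2}
  [2] c ⇒ {u3, u4}
  [3] b ⇒ {u1, u2, u5, u6}
  [4] c ⇒ {u3, u4}
  — P admits the full trace.
Trace ⟨bcbc⟩ through Q, begin at {v0}:
  [1] b ⇒ {v2}
  [2] c ⇒ {v4}
  [3] b ⇒ {v6}
  [4] c ⇒ no successor for Q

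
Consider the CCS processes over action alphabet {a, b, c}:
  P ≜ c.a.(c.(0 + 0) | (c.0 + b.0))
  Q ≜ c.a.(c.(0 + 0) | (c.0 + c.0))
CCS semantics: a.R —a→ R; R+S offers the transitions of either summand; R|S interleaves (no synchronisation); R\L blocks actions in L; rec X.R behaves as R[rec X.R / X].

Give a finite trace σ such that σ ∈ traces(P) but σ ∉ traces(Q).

cab

LTS(P): 6 reachable states
  m0 = c.a.(c.(0 + 0) | (c.0 + b.0)) :: --c--▸ m1
  m1 = a.(c.(0 + 0) | (c.0 + b.0)) :: --a--▸ m2
  m2 = c.(0 + 0) | (c.0 + b.0) :: --b--▸ m3, --c--▸ m3, --c--▸ m4
  m3 = c.(0 + 0) | 0 :: --c--▸ m5
  m4 = (0 + 0) | (c.0 + b.0) :: --b--▸ m5, --c--▸ m5
  m5 = (0 + 0) | 0 :: deadlocked
LTS(Q): 6 reachable states
  n0 = c.a.(c.(0 + 0) | (c.0 + c.0)) :: --c--▸ n1
  n1 = a.(c.(0 + 0) | (c.0 + c.0)) :: --a--▸ n2
  n2 = c.(0 + 0) | (c.0 + c.0) :: --c--▸ n3, --c--▸ n4
  n3 = (0 + 0) | (c.0 + c.0) :: --c--▸ n5
  n4 = c.(0 + 0) | 0 :: --c--▸ n5
  n5 = (0 + 0) | 0 :: deadlocked
Executing cab from P (initial set {m0}):
  step 1 (c): {m1}
  step 2 (a): {m2}
  step 3 (b): {m3}
  — P admits the full trace.
Executing cab from Q (initial set {n0}):
  step 1 (c): {n1}
  step 2 (a): {n2}
  step 3 (b): ∅ (Q stuck)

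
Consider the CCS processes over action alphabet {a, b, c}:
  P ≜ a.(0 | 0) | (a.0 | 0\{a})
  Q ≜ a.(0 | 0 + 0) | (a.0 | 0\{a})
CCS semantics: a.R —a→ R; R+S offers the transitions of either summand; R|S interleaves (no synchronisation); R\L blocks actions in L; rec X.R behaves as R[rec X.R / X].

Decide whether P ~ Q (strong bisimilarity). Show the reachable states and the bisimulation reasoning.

LTS(P): 4 reachable states
  s0 = a.(0 | 0) | (a.0 | 0\{a}) → —a→ s1, —a→ s2
  s1 = 0 | 0 | (a.0 | 0\{a}) → —a→ s3
  s2 = a.(0 | 0) | (0 | 0\{a}) → —a→ s3
  s3 = 0 | 0 | (0 | 0\{a}) → (no moves)
LTS(Q): 4 reachable states
  t0 = a.(0 | 0 + 0) | (a.0 | 0\{a}) → —a→ t1, —a→ t2
  t1 = (0 | 0 + 0) | (a.0 | 0\{a}) → —a→ t3
  t2 = a.(0 | 0 + 0) | (0 | 0\{a}) → —a→ t3
  t3 = (0 | 0 + 0) | (0 | 0\{a}) → (no moves)
Coarsest stable partition (strong bisimilarity classes):
  B0 = {s0, t0}
  B1 = {s1, s2, t1, t2}
  B2 = {s3, t3}
s0 ∈ B0, t0 ∈ B0 → same block

YES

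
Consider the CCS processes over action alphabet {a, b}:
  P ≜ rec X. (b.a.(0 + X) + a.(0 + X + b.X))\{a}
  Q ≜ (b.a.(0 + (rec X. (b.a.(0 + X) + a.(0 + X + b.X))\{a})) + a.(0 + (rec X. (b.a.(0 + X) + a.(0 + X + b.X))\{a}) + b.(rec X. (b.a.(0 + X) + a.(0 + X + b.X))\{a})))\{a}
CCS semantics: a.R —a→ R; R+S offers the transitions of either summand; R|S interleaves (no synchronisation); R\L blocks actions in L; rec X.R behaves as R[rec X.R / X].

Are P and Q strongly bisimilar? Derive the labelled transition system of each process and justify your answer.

P's transition system — 2 states:
  s0 = rec X. (b.a.(0 + X) + a.(0 + X + b.X))\{a} has moves —b→ s1
  s1 = (a.(0 + (rec X. (b.a.(0 + X) + a.(0 + X + b.X))\{a})))\{a} has moves ∅
Q's transition system — 2 states:
  t0 = (b.a.(0 + (rec X. (b.a.(0 + X) + a.(0 + X + b.X))\{a})) + a.(0 + (rec X. (b.a.(0 + X) + a.(0 + X + b.X))\{a}) + b.(rec X. (b.a.(0 + X) + a.(0 + X + b.X))\{a})))\{a} has moves —b→ t1
  t1 = (a.(0 + (rec X. (b.a.(0 + X) + a.(0 + X + b.X))\{a})))\{a} has moves ∅
Bisimilarity quotient blocks:
  B0 = {s0, t0}
  B1 = {s1, t1}
s0 ∈ B0, t0 ∈ B0 → same block

YES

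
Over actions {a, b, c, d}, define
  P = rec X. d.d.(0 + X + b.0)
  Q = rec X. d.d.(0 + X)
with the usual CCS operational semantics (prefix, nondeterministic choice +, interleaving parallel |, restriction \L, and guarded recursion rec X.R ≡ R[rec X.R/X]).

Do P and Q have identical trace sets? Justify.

Reachable graph of P (4 states):
  p0 = rec X. d.d.(0 + X + b.0) :: -d-> p1
  p1 = d.(0 + (rec X. d.d.(0 + X + b.0)) + b.0) :: -d-> p2
  p2 = 0 + (rec X. d.d.(0 + X + b.0)) + b.0 :: -b-> p3, -d-> p1
  p3 = 0 :: deadlocked
Reachable graph of Q (3 states):
  q0 = rec X. d.d.(0 + X) :: -d-> q1
  q1 = d.(0 + (rec X. d.d.(0 + X))) :: -d-> q2
  q2 = 0 + (rec X. d.d.(0 + X)) :: -d-> q1
Trace ⟨ddb⟩ through P, begin at {p0}:
  step 1 (d): {p1}
  step 2 (d): {p2}
  step 3 (b): {p3}
  ✓ P
Trace ⟨ddb⟩ through Q, begin at {q0}:
  step 1 (d): {q1}
  step 2 (d): {q2}
  step 3 (b): no successor for Q

traces(P) ≠ traces(Q) — witness ⟨ddb⟩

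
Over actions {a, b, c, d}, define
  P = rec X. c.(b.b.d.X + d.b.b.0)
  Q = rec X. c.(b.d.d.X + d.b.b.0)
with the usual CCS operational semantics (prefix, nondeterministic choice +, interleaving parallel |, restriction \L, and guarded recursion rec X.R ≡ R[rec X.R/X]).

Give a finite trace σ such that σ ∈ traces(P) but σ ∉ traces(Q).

Reachable graph of P (7 states):
  p0 = rec X. c.(b.b.d.X + d.b.b.0) → —c→ p1
  p1 = b.b.d.(rec X. c.(b.b.d.X + d.b.b.0)) + d.b.b.0 → —b→ p2, —d→ p3
  p2 = b.d.(rec X. c.(b.b.d.X + d.b.b.0)) → —b→ p4
  p3 = b.b.0 → —b→ p5
  p4 = d.(rec X. c.(b.b.d.X + d.b.b.0)) → —d→ p0
  p5 = b.0 → —b→ p6
  p6 = 0 → ·
Reachable graph of Q (7 states):
  q0 = rec X. c.(b.d.d.X + d.b.b.0) → —c→ q1
  q1 = b.d.d.(rec X. c.(b.d.d.X + d.b.b.0)) + d.b.b.0 → —b→ q2, —d→ q3
  q2 = d.d.(rec X. c.(b.d.d.X + d.b.b.0)) → —d→ q4
  q3 = b.b.0 → —b→ q5
  q4 = d.(rec X. c.(b.d.d.X + d.b.b.0)) → —d→ q0
  q5 = b.0 → —b→ q6
  q6 = 0 → ·
Executing cbb from P (initial set {p0}):
  after c @ step 1: {p1}
  after b @ step 2: {p2}
  after b @ step 3: {p4}
  P completes σ.
Executing cbb from Q (initial set {q0}):
  after c @ step 1: {q1}
  after b @ step 2: {q2}
  after b @ step 3: ∅ (Q stuck)

cbb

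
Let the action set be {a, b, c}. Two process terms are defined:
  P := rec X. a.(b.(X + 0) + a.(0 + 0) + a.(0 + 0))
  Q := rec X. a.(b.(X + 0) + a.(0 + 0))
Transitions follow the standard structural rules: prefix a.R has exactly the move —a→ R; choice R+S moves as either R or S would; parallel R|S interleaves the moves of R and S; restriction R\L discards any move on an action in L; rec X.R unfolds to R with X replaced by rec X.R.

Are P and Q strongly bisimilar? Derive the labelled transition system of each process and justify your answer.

LTS(P): 4 reachable states
  m0 = rec X. a.(b.(X + 0) + a.(0 + 0) + a.(0 + 0)) has moves =a=> m1
  m1 = b.((rec X. a.(b.(X + 0) + a.(0 + 0) + a.(0 + 0))) + 0) + a.(0 + 0) + a.(0 + 0) has moves =a=> m2, =b=> m3
  m2 = 0 + 0 has moves stopped
  m3 = (rec X. a.(b.(X + 0) + a.(0 + 0) + a.(0 + 0))) + 0 has moves =a=> m1
LTS(Q): 4 reachable states
  n0 = rec X. a.(b.(X + 0) + a.(0 + 0)) has moves =a=> n1
  n1 = b.((rec X. a.(b.(X + 0) + a.(0 + 0))) + 0) + a.(0 + 0) has moves =a=> n2, =b=> n3
  n2 = 0 + 0 has moves stopped
  n3 = (rec X. a.(b.(X + 0) + a.(0 + 0))) + 0 has moves =a=> n1
Bisimilarity quotient blocks:
  B0 = {m0, m3, n0, n3}
  B1 = {m1, n1}
  B2 = {m2, n2}
m0 ∈ B0, n0 ∈ B0 → same block

P ~ Q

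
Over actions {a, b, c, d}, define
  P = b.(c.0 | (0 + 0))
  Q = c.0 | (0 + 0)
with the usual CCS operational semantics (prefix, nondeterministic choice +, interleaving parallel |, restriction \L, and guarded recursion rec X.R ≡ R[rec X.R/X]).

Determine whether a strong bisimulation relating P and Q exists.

P's transition system — 3 states:
  u0 = b.(c.0 | (0 + 0)) has moves ··b··> u1
  u1 = c.0 | (0 + 0) has moves ··c··> u2
  u2 = 0 | (0 + 0) has moves (no moves)
Q's transition system — 2 states:
  v0 = c.0 | (0 + 0) has moves ··c··> v1
  v1 = 0 | (0 + 0) has moves (no moves)
Partition-refinement fixed point:
  B0 = {u0}
  B1 = {u1, v0}
  B2 = {u2, v1}
u0 ∈ B0, v0 ∈ B1 → different blocks

NO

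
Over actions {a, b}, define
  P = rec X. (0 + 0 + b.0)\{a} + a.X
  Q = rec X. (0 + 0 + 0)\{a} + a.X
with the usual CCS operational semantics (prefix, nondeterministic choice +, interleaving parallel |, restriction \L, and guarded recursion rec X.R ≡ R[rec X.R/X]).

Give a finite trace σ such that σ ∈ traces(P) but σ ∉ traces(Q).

P's transition system — 2 states:
  p0 = rec X. (0 + 0 + b.0)\{a} + a.X has moves =a=> p0, =b=> p1
  p1 = 0\{a} has moves ∅
Q's transition system — 1 states:
  q0 = rec X. (0 + 0 + 0)\{a} + a.X has moves =a=> q0
Run σ = ⟨b⟩ on P: start {p0}
  [1] b ⇒ {p1}
  P completes σ.
Run σ = ⟨b⟩ on Q: start {q0}
  [1] b ⇒ ∅  — Q cannot continue

b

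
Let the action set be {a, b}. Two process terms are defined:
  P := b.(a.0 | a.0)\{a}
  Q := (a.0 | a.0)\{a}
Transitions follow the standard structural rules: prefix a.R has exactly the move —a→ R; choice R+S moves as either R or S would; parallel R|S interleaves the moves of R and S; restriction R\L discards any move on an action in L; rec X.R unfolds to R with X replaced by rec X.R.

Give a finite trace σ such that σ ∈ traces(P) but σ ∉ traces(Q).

LTS(P): 2 reachable states
  m0 = b.(a.0 | a.0)\{a} | —b→ m1
  m1 = (a.0 | a.0)\{a} | (no moves)
LTS(Q): 1 reachable states
  n0 = (a.0 | a.0)\{a} | (no moves)
Run σ = ⟨b⟩ on P: start {m0}
  [1] b ⇒ {m1}
  ✓ P
Run σ = ⟨b⟩ on Q: start {n0}
  [1] b ⇒ no successor for Q

b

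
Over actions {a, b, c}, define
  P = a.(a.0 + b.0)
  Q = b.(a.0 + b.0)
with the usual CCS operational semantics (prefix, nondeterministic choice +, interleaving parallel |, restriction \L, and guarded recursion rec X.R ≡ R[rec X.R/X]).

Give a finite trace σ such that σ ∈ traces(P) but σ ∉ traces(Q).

P's transition system — 3 states:
  u0 = a.(a.0 + b.0) :: ··a··> u1
  u1 = a.0 + b.0 :: ··a··> u2, ··b··> u2
  u2 = 0 :: ∅
Q's transition system — 3 states:
  v0 = b.(a.0 + b.0) :: ··b··> v1
  v1 = a.0 + b.0 :: ··a··> v2, ··b··> v2
  v2 = 0 :: ∅
Run σ = ⟨a⟩ on P: start {u0}
  after a @ step 1: {u1}
  P completes σ.
Run σ = ⟨a⟩ on Q: start {v0}
  after a @ step 1: ∅ (Q stuck)

a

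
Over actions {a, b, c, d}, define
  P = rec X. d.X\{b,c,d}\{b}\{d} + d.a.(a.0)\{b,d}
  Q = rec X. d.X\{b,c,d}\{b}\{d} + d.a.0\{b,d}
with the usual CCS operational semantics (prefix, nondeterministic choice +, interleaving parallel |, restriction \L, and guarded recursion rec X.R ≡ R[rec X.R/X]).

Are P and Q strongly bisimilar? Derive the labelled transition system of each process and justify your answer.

NO

Reachable graph of P (5 states):
  u0 = rec X. d.X\{b,c,d}\{b}\{d} + d.a.(a.0)\{b,d} ⊢ --d--▸ u1, --d--▸ u2
  u1 = (rec X. d.X\{b,c,d}\{b}\{d} + d.a.(a.0)\{b,d})\{b,c,d}\{b}\{d} ⊢ ∅
  u2 = a.(a.0)\{b,d} ⊢ --a--▸ u3
  u3 = (a.0)\{b,d} ⊢ --a--▸ u4
  u4 = 0\{b,d} ⊢ ∅
Reachable graph of Q (4 states):
  v0 = rec X. d.X\{b,c,d}\{b}\{d} + d.a.0\{b,d} ⊢ --d--▸ v1, --d--▸ v2
  v1 = (rec X. d.X\{b,c,d}\{b}\{d} + d.a.0\{b,d})\{b,c,d}\{b}\{d} ⊢ ∅
  v2 = a.0\{b,d} ⊢ --a--▸ v3
  v3 = 0\{b,d} ⊢ ∅
Partition-refinement fixed point:
  B0 = {u0}
  B1 = {u1, u4, v1, v3}
  B2 = {u2}
  B3 = {u3, v2}
  B4 = {v0}
u0 ∈ B0, v0 ∈ B4 → different blocks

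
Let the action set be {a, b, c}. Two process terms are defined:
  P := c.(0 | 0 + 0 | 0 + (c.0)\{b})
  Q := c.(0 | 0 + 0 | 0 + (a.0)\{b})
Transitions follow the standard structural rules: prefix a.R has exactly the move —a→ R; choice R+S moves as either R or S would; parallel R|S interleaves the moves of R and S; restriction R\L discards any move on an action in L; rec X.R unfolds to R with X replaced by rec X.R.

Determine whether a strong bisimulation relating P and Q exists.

P ≁ Q

Reachable graph of P (3 states):
  u0 = c.(0 | 0 + 0 | 0 + (c.0)\{b}) has moves -c-> u1
  u1 = 0 | 0 + 0 | 0 + (c.0)\{b} has moves -c-> u2
  u2 = 0\{b} has moves stopped
Reachable graph of Q (3 states):
  v0 = c.(0 | 0 + 0 | 0 + (a.0)\{b}) has moves -c-> v1
  v1 = 0 | 0 + 0 | 0 + (a.0)\{b} has moves -a-> v2
  v2 = 0\{b} has moves stopped
Bisimilarity quotient blocks:
  B0 = {u0}
  B1 = {u1}
  B2 = {u2, v2}
  B3 = {v0}
  B4 = {v1}
u0 ∈ B0, v0 ∈ B3 → different blocks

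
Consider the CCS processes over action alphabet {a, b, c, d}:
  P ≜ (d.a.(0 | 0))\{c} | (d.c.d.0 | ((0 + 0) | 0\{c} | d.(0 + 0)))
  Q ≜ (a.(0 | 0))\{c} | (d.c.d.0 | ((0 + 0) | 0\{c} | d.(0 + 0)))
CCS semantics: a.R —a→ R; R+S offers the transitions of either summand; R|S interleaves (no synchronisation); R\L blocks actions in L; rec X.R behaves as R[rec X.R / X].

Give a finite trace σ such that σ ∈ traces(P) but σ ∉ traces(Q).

ddd

LTS(P): 24 reachable states
  p0 = (d.a.(0 | 0))\{c} | (d.c.d.0 | ((0 + 0) | 0\{c} | d.(0 + 0))) | -d-> p1, -d-> p2, -d-> p3
  p1 = (a.(0 | 0))\{c} | (d.c.d.0 | ((0 + 0) | 0\{c} | d.(0 + 0))) | -a-> p4, -d-> p5, -d-> p6
  p2 = (d.a.(0 | 0))\{c} | (c.d.0 | ((0 + 0) | 0\{c} | d.(0 + 0))) | -c-> p7, -d-> p5, -d-> p8
  p3 = (d.a.(0 | 0))\{c} | (d.c.d.0 | ((0 + 0) | 0\{c} | (0 + 0))) | -d-> p6, -d-> p8
  p4 = (0 | 0)\{c} | (d.c.d.0 | ((0 + 0) | 0\{c} | d.(0 + 0))) | -d-> p10, -d-> p9
  p5 = (a.(0 | 0))\{c} | (c.d.0 | ((0 + 0) | 0\{c} | d.(0 + 0))) | -a-> p9, -c-> p11, -d-> p12
  p6 = (a.(0 | 0))\{c} | (d.c.d.0 | ((0 + 0) | 0\{c} | (0 + 0))) | -a-> p10, -d-> p12
  p7 = (d.a.(0 | 0))\{c} | (d.0 | ((0 + 0) | 0\{c} | d.(0 + 0))) | -d-> p11, -d-> p13, -d-> p14
  p8 = (d.a.(0 | 0))\{c} | (c.d.0 | ((0 + 0) | 0\{c} | (0 + 0))) | -c-> p14, -d-> p12
  p9 = (0 | 0)\{c} | (c.d.0 | ((0 + 0) | 0\{c} | d.(0 + 0))) | -c-> p15, -d-> p16
  p10 = (0 | 0)\{c} | (d.c.d.0 | ((0 + 0) | 0\{c} | (0 + 0))) | -d-> p16
  p11 = (a.(0 | 0))\{c} | (d.0 | ((0 + 0) | 0\{c} | d.(0 + 0))) | -a-> p15, -d-> p17, -d-> p18
  p12 = (a.(0 | 0))\{c} | (c.d.0 | ((0 + 0) | 0\{c} | (0 + 0))) | -a-> p16, -c-> p18
  p13 = (d.a.(0 | 0))\{c} | (0 | ((0 + 0) | 0\{c} | d.(0 + 0))) | -d-> p17, -d-> p19
  p14 = (d.a.(0 | 0))\{c} | (d.0 | ((0 + 0) | 0\{c} | (0 + 0))) | -d-> p18, -d-> p19
  p15 = (0 | 0)\{c} | (d.0 | ((0 + 0) | 0\{c} | d.(0 + 0))) | -d-> p20, -d-> p21
  p16 = (0 | 0)\{c} | (c.d.0 | ((0 + 0) | 0\{c} | (0 + 0))) | -c-> p21
  p17 = (a.(0 | 0))\{c} | (0 | ((0 + 0) | 0\{c} | d.(0 + 0))) | -a-> p20, -d-> p22
  p18 = (a.(0 | 0))\{c} | (d.0 | ((0 + 0) | 0\{c} | (0 + 0))) | -a-> p21, -d-> p22
  p19 = (d.a.(0 | 0))\{c} | (0 | ((0 + 0) | 0\{c} | (0 + 0))) | -d-> p22
  p20 = (0 | 0)\{c} | (0 | ((0 + 0) | 0\{c} | d.(0 + 0))) | -d-> p23
  p21 = (0 | 0)\{c} | (d.0 | ((0 + 0) | 0\{c} | (0 + 0))) | -d-> p23
  p22 = (a.(0 | 0))\{c} | (0 | ((0 + 0) | 0\{c} | (0 + 0))) | -a-> p23
  p23 = (0 | 0)\{c} | (0 | ((0 + 0) | 0\{c} | (0 + 0))) | (no moves)
LTS(Q): 16 reachable states
  q0 = (a.(0 | 0))\{c} | (d.c.d.0 | ((0 + 0) | 0\{c} | d.(0 + 0))) | -a-> q1, -d-> q2, -d-> q3
  q1 = (0 | 0)\{c} | (d.c.d.0 | ((0 + 0) | 0\{c} | d.(0 + 0))) | -d-> q4, -d-> q5
  q2 = (a.(0 | 0))\{c} | (c.d.0 | ((0 + 0) | 0\{c} | d.(0 + 0))) | -a-> q4, -c-> q6, -d-> q7
  q3 = (a.(0 | 0))\{c} | (d.c.d.0 | ((0 + 0) | 0\{c} | (0 + 0))) | -a-> q5, -d-> q7
  q4 = (0 | 0)\{c} | (c.d.0 | ((0 + 0) | 0\{c} | d.(0 + 0))) | -c-> q8, -d-> q9
  q5 = (0 | 0)\{c} | (d.c.d.0 | ((0 + 0) | 0\{c} | (0 + 0))) | -d-> q9
  q6 = (a.(0 | 0))\{c} | (d.0 | ((0 + 0) | 0\{c} | d.(0 + 0))) | -a-> q8, -d-> q10, -d-> q11
  q7 = (a.(0 | 0))\{c} | (c.d.0 | ((0 + 0) | 0\{c} | (0 + 0))) | -a-> q9, -c-> q11
  q8 = (0 | 0)\{c} | (d.0 | ((0 + 0) | 0\{c} | d.(0 + 0))) | -d-> q12, -d-> q13
  q9 = (0 | 0)\{c} | (c.d.0 | ((0 + 0) | 0\{c} | (0 + 0))) | -c-> q13
  q10 = (a.(0 | 0))\{c} | (0 | ((0 + 0) | 0\{c} | d.(0 + 0))) | -a-> q12, -d-> q14
  q11 = (a.(0 | 0))\{c} | (d.0 | ((0 + 0) | 0\{c} | (0 + 0))) | -a-> q13, -d-> q14
  q12 = (0 | 0)\{c} | (0 | ((0 + 0) | 0\{c} | d.(0 + 0))) | -d-> q15
  q13 = (0 | 0)\{c} | (d.0 | ((0 + 0) | 0\{c} | (0 + 0))) | -d-> q15
  q14 = (a.(0 | 0))\{c} | (0 | ((0 + 0) | 0\{c} | (0 + 0))) | -a-> q15
  q15 = (0 | 0)\{c} | (0 | ((0 + 0) | 0\{c} | (0 + 0))) | (no moves)
Executing ddd from P (initial set {p0}):
  [1] d ⇒ {p1, p2, p3}
  [2] d ⇒ {p5, p6, p8}
  [3] d ⇒ {p12}
  P completes σ.
Executing ddd from Q (initial set {q0}):
  [1] d ⇒ {q2, q3}
  [2] d ⇒ {q7}
  [3] d ⇒ ∅ (Q stuck)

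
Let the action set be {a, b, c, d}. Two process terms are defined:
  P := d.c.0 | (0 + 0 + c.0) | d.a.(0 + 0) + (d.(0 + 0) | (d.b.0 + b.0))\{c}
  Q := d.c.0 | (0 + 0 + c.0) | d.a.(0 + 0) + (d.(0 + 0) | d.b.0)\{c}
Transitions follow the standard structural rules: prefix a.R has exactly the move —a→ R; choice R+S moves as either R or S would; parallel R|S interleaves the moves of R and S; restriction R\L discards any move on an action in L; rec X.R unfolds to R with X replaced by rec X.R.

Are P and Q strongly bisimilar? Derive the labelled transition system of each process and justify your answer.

NO

LTS(P): 23 reachable states
  p0 = d.c.0 | (0 + 0 + c.0) | d.a.(0 + 0) + (d.(0 + 0) | (d.b.0 + b.0))\{c} has moves ··b··> p1, ··c··> p2, ··d··> p3, ··d··> p4, ··d··> p5, ··d··> p6
  p1 = (d.(0 + 0) | 0)\{c} has moves ··d··> p7
  p2 = d.c.0 | 0 | d.a.(0 + 0) has moves ··d··> p8, ··d··> p9
  p3 = ((0 + 0) | (d.b.0 + b.0))\{c} has moves ··b··> p7, ··d··> p10
  p4 = (d.(0 + 0) | b.0)\{c} has moves ··b··> p1, ··d··> p10
  p5 = c.0 | (0 + 0 + c.0) | d.a.(0 + 0) has moves ··c··> p11, ··c··> p8, ··d··> p12
  p6 = d.c.0 | (0 + 0 + c.0) | a.(0 + 0) has moves ··a··> p13, ··c··> p9, ··d··> p12
  p7 = ((0 + 0) | 0)\{c} has moves (no moves)
  p8 = c.0 | 0 | d.a.(0 + 0) has moves ··c··> p14, ··d··> p15
  p9 = d.c.0 | 0 | a.(0 + 0) has moves ··a··> p16, ··d··> p15
  p10 = ((0 + 0) | b.0)\{c} has moves ··b··> p7
  p11 = 0 | (0 + 0 + c.0) | d.a.(0 + 0) has moves ··c··> p14, ··d··> p17
  p12 = c.0 | (0 + 0 + c.0) | a.(0 + 0) has moves ··a··> p18, ··c··> p15, ··c··> p17
  p13 = d.c.0 | (0 + 0 + c.0) | (0 + 0) has moves ··c··> p16, ··d··> p18
  p14 = 0 | 0 | d.a.(0 + 0) has moves ··d··> p19
  p15 = c.0 | 0 | a.(0 + 0) has moves ··a··> p20, ··c··> p19
  p16 = d.c.0 | 0 | (0 + 0) has moves ··d··> p20
  p17 = 0 | (0 + 0 + c.0) | a.(0 + 0) has moves ··a··> p21, ··c··> p19
  p18 = c.0 | (0 + 0 + c.0) | (0 + 0) has moves ··c··> p20, ··c··> p21
  p19 = 0 | 0 | a.(0 + 0) has moves ··a··> p22
  p20 = c.0 | 0 | (0 + 0) has moves ··c··> p22
  p21 = 0 | (0 + 0 + c.0) | (0 + 0) has moves ··c··> p22
  p22 = 0 | 0 | (0 + 0) has moves (no moves)
LTS(Q): 23 reachable states
  q0 = d.c.0 | (0 + 0 + c.0) | d.a.(0 + 0) + (d.(0 + 0) | d.b.0)\{c} has moves ··c··> q1, ··d··> q2, ··d··> q3, ··d··> q4, ··d··> q5
  q1 = d.c.0 | 0 | d.a.(0 + 0) has moves ··d··> q6, ··d··> q7
  q2 = ((0 + 0) | d.b.0)\{c} has moves ··d··> q8
  q3 = (d.(0 + 0) | b.0)\{c} has moves ··b··> q9, ··d··> q8
  q4 = c.0 | (0 + 0 + c.0) | d.a.(0 + 0) has moves ··c··> q10, ··c··> q6, ··d··> q11
  q5 = d.c.0 | (0 + 0 + c.0) | a.(0 + 0) has moves ··a··> q12, ··c··> q7, ··d··> q11
  q6 = c.0 | 0 | d.a.(0 + 0) has moves ··c··> q13, ··d··> q14
  q7 = d.c.0 | 0 | a.(0 + 0) has moves ··a··> q15, ··d··> q14
  q8 = ((0 + 0) | b.0)\{c} has moves ··b··> q16
  q9 = (d.(0 + 0) | 0)\{c} has moves ··d··> q16
  q10 = 0 | (0 + 0 + c.0) | d.a.(0 + 0) has moves ··c··> q13, ··d··> q17
  q11 = c.0 | (0 + 0 + c.0) | a.(0 + 0) has moves ··a··> q18, ··c··> q14, ··c··> q17
  q12 = d.c.0 | (0 + 0 + c.0) | (0 + 0) has moves ··c··> q15, ··d··> q18
  q13 = 0 | 0 | d.a.(0 + 0) has moves ··d··> q19
  q14 = c.0 | 0 | a.(0 + 0) has moves ··a··> q20, ··c··> q19
  q15 = d.c.0 | 0 | (0 + 0) has moves ··d··> q20
  q16 = ((0 + 0) | 0)\{c} has moves (no moves)
  q17 = 0 | (0 + 0 + c.0) | a.(0 + 0) has moves ··a··> q21, ··c··> q19
  q18 = c.0 | (0 + 0 + c.0) | (0 + 0) has moves ··c··> q20, ··c··> q21
  q19 = 0 | 0 | a.(0 + 0) has moves ··a··> q22
  q20 = c.0 | 0 | (0 + 0) has moves ··c··> q22
  q21 = 0 | (0 + 0 + c.0) | (0 + 0) has moves ··c··> q22
  q22 = 0 | 0 | (0 + 0) has moves (no moves)
Bisimilarity quotient blocks:
  B0 = {p0}
  B1 = {p5, q4}
  B2 = {p11, p8, q10, q6}
  B3 = {p15, p17, q14, q17}
  B4 = {p20, p21, q20, q21}
  B5 = {p22, p7, q16, q22}
  B6 = {p19, q19}
  B7 = {p14, q13}
  B8 = {p12, q11}
  B9 = {p18, q18}
  B10 = {p6, q5}
  B11 = {p13, q12}
  B12 = {p16, q15}
  B13 = {p9, q7}
  B14 = {p1, q9}
  B15 = {p3}
  B16 = {p10, q8}
  B17 = {p2, q1}
  B18 = {p4, q3}
  B19 = {q0}
  B20 = {q2}
p0 ∈ B0, q0 ∈ B19 → different blocks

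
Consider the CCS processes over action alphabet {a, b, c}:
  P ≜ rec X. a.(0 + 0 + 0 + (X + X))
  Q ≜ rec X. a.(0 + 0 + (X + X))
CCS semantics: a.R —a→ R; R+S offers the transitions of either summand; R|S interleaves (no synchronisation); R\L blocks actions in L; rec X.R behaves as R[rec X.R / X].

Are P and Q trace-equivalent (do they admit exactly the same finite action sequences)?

LTS(P): 2 reachable states
  m0 = rec X. a.(0 + 0 + 0 + (X + X)) → -a-> m1
  m1 = 0 + 0 + 0 + ((rec X. a.(0 + 0 + 0 + (X + X))) + (rec X. a.(0 + 0 + 0 + (X + X)))) → -a-> m1
LTS(Q): 2 reachable states
  n0 = rec X. a.(0 + 0 + (X + X)) → -a-> n1
  n1 = 0 + 0 + ((rec X. a.(0 + 0 + (X + X))) + (rec X. a.(0 + 0 + (X + X)))) → -a-> n1
Coarsest stable partition (strong bisimilarity classes):
  B0 = {m0, m1, n0, n1}
m0 ∈ B0, n0 ∈ B0 → same block
Bisimilar ⇒ trace-equivalent.

traces(P) = traces(Q)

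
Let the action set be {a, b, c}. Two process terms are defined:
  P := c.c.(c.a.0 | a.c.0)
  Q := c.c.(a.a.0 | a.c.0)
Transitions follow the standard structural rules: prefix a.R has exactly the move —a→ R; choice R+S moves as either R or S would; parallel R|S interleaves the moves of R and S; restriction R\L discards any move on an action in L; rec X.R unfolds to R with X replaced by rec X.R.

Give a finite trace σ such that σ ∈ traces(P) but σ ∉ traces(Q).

LTS(P): 11 reachable states
  u0 = c.c.(c.a.0 | a.c.0) has moves —c→ u1
  u1 = c.(c.a.0 | a.c.0) has moves —c→ u2
  u2 = c.a.0 | a.c.0 has moves —a→ u3, —c→ u4
  u3 = c.a.0 | c.0 has moves —c→ u5, —c→ u6
  u4 = a.0 | a.c.0 has moves —a→ u5, —a→ u7
  u5 = a.0 | c.0 has moves —a→ u8, —c→ u9
  u6 = c.a.0 | 0 has moves —c→ u9
  u7 = 0 | a.c.0 has moves —a→ u8
  u8 = 0 | c.0 has moves —c→ u10
  u9 = a.0 | 0 has moves —a→ u10
  u10 = 0 | 0 has moves stopped
LTS(Q): 11 reachable states
  v0 = c.c.(a.a.0 | a.c.0) has moves —c→ v1
  v1 = c.(a.a.0 | a.c.0) has moves —c→ v2
  v2 = a.a.0 | a.c.0 has moves —a→ v3, —a→ v4
  v3 = a.0 | a.c.0 has moves —a→ v5, —a→ v6
  v4 = a.a.0 | c.0 has moves —a→ v6, —c→ v7
  v5 = 0 | a.c.0 has moves —a→ v8
  v6 = a.0 | c.0 has moves —a→ v8, —c→ v9
  v7 = a.a.0 | 0 has moves —a→ v9
  v8 = 0 | c.0 has moves —c→ v10
  v9 = a.0 | 0 has moves —a→ v10
  v10 = 0 | 0 has moves stopped
Trace ⟨ccc⟩ through P, begin at {u0}:
  [1] c ⇒ {u1}
  [2] c ⇒ {u2}
  [3] c ⇒ {u4}
  P completes σ.
Trace ⟨ccc⟩ through Q, begin at {v0}:
  [1] c ⇒ {v1}
  [2] c ⇒ {v2}
  [3] c ⇒ ∅  — Q cannot continue

ccc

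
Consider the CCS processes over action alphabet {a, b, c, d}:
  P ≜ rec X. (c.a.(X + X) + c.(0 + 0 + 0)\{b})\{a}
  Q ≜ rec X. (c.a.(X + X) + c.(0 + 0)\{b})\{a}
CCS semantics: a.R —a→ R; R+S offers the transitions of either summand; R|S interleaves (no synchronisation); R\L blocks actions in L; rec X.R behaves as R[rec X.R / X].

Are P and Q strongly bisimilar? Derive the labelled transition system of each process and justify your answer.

YES

P's transition system — 3 states:
  p0 = rec X. (c.a.(X + X) + c.(0 + 0 + 0)\{b})\{a} | -c-> p1, -c-> p2
  p1 = (0 + 0 + 0)\{b}\{a} | stopped
  p2 = (a.((rec X. (c.a.(X + X) + c.(0 + 0 + 0)\{b})\{a}) + (rec X. (c.a.(X + X) + c.(0 + 0 + 0)\{b})\{a})))\{a} | stopped
Q's transition system — 3 states:
  q0 = rec X. (c.a.(X + X) + c.(0 + 0)\{b})\{a} | -c-> q1, -c-> q2
  q1 = (0 + 0)\{b}\{a} | stopped
  q2 = (a.((rec X. (c.a.(X + X) + c.(0 + 0)\{b})\{a}) + (rec X. (c.a.(X + X) + c.(0 + 0)\{b})\{a})))\{a} | stopped
Coarsest stable partition (strong bisimilarity classes):
  B0 = {p0, q0}
  B1 = {p1, p2, q1, q2}
p0 ∈ B0, q0 ∈ B0 → same block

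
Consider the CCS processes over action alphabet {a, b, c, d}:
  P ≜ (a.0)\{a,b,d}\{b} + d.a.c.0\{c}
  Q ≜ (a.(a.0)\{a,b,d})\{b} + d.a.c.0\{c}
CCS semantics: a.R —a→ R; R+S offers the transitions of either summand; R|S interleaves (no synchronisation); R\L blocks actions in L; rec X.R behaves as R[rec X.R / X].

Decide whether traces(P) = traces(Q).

NO — witness ⟨a⟩

LTS(P): 4 reachable states
  u0 = (a.0)\{a,b,d}\{b} + d.a.c.0\{c} ⊢ =d=> u1
  u1 = a.c.0\{c} ⊢ =a=> u2
  u2 = c.0\{c} ⊢ =c=> u3
  u3 = 0\{c} ⊢ deadlocked
LTS(Q): 5 reachable states
  v0 = (a.(a.0)\{a,b,d})\{b} + d.a.c.0\{c} ⊢ =a=> v1, =d=> v2
  v1 = (a.0)\{a,b,d}\{b} ⊢ deadlocked
  v2 = a.c.0\{c} ⊢ =a=> v3
  v3 = c.0\{c} ⊢ =c=> v4
  v4 = 0\{c} ⊢ deadlocked
Executing a from Q (initial set {v0}):
  step 1 (a): {v1}
  — Q admits the full trace.
Executing a from P (initial set {u0}):
  step 1 (a): no successor for P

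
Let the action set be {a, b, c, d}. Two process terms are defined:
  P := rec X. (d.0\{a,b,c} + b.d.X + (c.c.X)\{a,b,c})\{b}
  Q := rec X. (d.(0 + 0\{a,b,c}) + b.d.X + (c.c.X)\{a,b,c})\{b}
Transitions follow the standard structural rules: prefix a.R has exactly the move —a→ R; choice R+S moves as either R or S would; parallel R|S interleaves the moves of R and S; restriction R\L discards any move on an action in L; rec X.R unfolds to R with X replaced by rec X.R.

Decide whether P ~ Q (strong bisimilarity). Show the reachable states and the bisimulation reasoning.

P's transition system — 2 states:
  s0 = rec X. (d.0\{a,b,c} + b.d.X + (c.c.X)\{a,b,c})\{b} has moves ··d··> s1
  s1 = 0\{a,b,c}\{b} has moves ∅
Q's transition system — 2 states:
  t0 = rec X. (d.(0 + 0\{a,b,c}) + b.d.X + (c.c.X)\{a,b,c})\{b} has moves ··d··> t1
  t1 = (0 + 0\{a,b,c})\{b} has moves ∅
Bisimilarity quotient blocks:
  B0 = {s0, t0}
  B1 = {s1, t1}
s0 ∈ B0, t0 ∈ B0 → same block

P ~ Q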